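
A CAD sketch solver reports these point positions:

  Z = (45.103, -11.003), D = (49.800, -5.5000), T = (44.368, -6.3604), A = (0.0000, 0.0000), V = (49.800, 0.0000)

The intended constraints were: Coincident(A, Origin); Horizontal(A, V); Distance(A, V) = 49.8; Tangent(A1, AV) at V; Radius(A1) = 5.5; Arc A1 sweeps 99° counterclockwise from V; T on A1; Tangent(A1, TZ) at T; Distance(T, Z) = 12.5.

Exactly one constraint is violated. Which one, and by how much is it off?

Distance(T, Z) = 12.5 — off by 7.80.

A = (0.00, 0.00) ✓; A.y = 0.00, V.y = 0.00 ✓; |AV| = 49.80 ✓; ∠(DV, VA) = 90.00° ✓; |DV| = 5.500 ✓; bearing(D→T) − bearing(D→V) = 99.00° ✓; |DT| = 5.500 ✓; ∠(DT, TZ) = 90.00° ✓; |TZ| = 4.700 ✗.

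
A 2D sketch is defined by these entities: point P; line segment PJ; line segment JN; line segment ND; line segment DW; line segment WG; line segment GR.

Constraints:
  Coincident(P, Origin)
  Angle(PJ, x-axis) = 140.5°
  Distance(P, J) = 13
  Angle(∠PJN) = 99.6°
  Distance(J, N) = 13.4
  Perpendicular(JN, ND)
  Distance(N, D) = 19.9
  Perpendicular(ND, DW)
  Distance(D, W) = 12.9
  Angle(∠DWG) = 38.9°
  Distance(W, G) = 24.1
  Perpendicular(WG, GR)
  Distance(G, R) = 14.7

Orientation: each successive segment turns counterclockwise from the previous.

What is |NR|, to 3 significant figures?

22.1

P is at the origin; PJ runs at 140.5° with length 13.0, so J = (-10.0, 8.27). ∠PJN = 99.6° gives JN at -139° from the x-axis; with |JN| = 13.4, N = (-20.2, -0.505). The perpendicularity gives ND at right angles to JN, so ND runs at -49.1°; with |ND| = 19.9, D = (-7.13, -15.5). The perpendicularity gives DW at right angles to ND, so DW runs at 40.9°; with |DW| = 12.9, W = (2.62, -7.10). ∠DWG = 38.9° gives WG at -178° from the x-axis; with |WG| = 24.1, G = (-21.5, -7.94). WG is perpendicular to GR, so GR runs at -88.0°; with |GR| = 14.7, R = (-21.0, -22.6). Then |NR| = |R − N| = 22.1.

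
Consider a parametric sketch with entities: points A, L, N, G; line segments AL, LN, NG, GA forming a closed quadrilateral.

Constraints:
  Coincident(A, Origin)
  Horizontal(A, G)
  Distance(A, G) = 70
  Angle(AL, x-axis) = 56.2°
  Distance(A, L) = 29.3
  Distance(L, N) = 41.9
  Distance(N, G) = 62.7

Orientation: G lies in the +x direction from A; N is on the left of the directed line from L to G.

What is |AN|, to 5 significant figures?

71.110

A is at the origin; A and G share the same y with |AG| = 70.0 and G in +x, so G = (70.0, 0). AL runs at 56.2° with |AL| = 29.3, so L = (16.299, 24.348). N is determined by |LN| = 41.9 and |NG| = 62.7 together: it lies at the intersection of circle(L, 41.9) and circle(G, 62.7). With |LG| = 58.962, the foot of the radical line on LG is 11.031 from L and the perpendicular offset is √(41.9² − 11.031²) = 40.422. Taking the left-of-LG solution: N = (43.038, 56.607).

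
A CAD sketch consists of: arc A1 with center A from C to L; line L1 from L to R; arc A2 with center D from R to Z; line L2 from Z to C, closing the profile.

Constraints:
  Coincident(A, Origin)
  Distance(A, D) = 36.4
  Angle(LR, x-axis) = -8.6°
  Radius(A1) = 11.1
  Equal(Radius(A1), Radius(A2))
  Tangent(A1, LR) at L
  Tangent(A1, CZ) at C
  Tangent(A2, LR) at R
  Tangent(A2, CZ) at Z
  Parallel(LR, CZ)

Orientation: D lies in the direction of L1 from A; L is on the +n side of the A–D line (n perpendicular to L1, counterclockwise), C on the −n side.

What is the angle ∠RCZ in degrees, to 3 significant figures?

31.4°

The slot axis is L1's direction at -8.6°, so u = (cos -8.6°, sin -8.6°) = (0.989, -0.150) and n = (−sin -8.6°, cos -8.6°) = (0.150, 0.989). A is at the origin and D lies 36.4 along u from A, so D = 36.4·u = (36.0, -5.44). Tangency of A1 to both parallel lines with radius 11.1 puts L and C at A ± 11.1·n: L = (1.66, 11.0), C = (-1.66, -11.0). Equal radii place R and Z the same way about D: R = D + 11.1·n = (37.7, 5.53), Z = D − 11.1·n = (34.3, -16.4). Then cos ∠RCZ = CR·CZ / (|CR||CZ|), giving 31.4°.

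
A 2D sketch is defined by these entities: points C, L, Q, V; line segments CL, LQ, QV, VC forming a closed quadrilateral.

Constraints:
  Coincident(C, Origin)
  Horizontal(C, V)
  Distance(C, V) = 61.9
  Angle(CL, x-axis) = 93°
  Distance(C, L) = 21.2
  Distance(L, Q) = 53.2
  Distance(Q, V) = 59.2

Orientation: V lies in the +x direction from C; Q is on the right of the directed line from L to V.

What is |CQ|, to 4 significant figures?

32.57

Checks: |LQ| = 53.20 ✓; |QV| = 59.20 ✓.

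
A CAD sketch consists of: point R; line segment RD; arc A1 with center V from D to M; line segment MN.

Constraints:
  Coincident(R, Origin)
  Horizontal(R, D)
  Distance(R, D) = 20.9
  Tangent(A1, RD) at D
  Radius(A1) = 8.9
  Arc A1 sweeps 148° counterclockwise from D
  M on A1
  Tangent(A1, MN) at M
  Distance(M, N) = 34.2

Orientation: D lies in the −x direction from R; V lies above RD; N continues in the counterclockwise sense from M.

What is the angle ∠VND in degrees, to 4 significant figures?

8.324°

R is at the origin; RD is horizontal with |RD| = 20.9 and D on the −x side, so D = (-20.90, 0.000). The tangent condition forces VD to be normal to RD, so V = D + (0, 8.9) = (-20.90, 8.900). On A1, D sits at bearing -90° from V; a 148° counterclockwise sweep puts M at bearing 58°, so M = V + 8.9·(cos 58°, sin 58°) = (-16.18, 16.45). Tangency of A1 to MN means the radius VM is perpendicular to MN, so MN runs along (−sin 58°, cos 58°); with |MN| = 34.2, N = (-45.19, 34.57). Then cos ∠VND = NV·ND / (|NV||ND|), giving 8.324°.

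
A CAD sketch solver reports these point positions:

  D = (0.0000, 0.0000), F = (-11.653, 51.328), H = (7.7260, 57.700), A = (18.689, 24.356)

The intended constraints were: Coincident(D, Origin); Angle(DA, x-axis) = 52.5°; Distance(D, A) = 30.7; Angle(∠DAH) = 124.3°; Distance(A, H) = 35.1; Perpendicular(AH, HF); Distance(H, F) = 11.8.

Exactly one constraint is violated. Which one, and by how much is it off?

Distance(H, F) = 11.8 — off by 8.60.

D = (0.00, 0.00) ✓; DA at 52.50° ✓; |DA| = 30.70 ✓; ∠DAH = 124.3° ✓; |AH| = 35.10 ✓; ∠(AH, HF) = 90.00° ✓; |HF| = 20.40 ✗.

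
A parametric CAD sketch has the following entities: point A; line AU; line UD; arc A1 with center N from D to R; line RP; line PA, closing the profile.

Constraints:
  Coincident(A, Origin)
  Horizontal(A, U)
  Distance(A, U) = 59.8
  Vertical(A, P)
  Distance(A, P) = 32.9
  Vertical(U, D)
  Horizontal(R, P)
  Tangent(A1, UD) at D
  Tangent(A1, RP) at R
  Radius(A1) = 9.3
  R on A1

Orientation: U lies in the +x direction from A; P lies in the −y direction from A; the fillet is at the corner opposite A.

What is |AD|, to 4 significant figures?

64.29

The virtual corner opposite A is at (59.80, -32.90). The tangent condition forces ND to be normal to UD and since A1 is tangent to RP there, NR ⟂ RP, with radius 9.3, so the center N sits 9.3 in from both sides at N = (50.50, -23.60). That places the tangent points at D = (59.80, -23.60) on UD and R = (50.50, -32.90) on RP. Then |AD| = |D − A| = 64.29.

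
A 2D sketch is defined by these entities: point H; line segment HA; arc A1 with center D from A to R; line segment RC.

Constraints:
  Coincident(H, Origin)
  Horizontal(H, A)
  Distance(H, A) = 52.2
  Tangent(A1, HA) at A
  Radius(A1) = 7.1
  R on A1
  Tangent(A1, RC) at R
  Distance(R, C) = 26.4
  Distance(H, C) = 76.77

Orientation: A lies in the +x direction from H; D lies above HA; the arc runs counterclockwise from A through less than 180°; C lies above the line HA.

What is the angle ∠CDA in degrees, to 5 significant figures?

132.34°

Checks: H = (0.00, 0.00) ✓; |DA| = 7.100 ✓; |DR| = 7.100 ✓; ∠(DR, RC) = 90.00° ✓; |RC| = 26.40 ✓; |HC| = 76.77 ✓.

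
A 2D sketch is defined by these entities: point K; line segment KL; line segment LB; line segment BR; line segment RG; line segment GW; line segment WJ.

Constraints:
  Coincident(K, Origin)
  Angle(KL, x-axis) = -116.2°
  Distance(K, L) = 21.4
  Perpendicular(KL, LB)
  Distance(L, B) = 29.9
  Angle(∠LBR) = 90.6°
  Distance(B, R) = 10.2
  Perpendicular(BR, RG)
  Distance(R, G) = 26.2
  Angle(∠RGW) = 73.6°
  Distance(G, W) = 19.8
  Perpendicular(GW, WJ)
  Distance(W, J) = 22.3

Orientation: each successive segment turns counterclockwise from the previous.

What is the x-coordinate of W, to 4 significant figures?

-4.981

K is at the origin; KL runs at -116.2° with length 21.4, so L = (-9.448, -19.20). The perpendicularity gives LB at right angles to KL, so LB runs at -26.20°; with |LB| = 29.9, B = (17.38, -32.40). ∠LBR = 90.6° gives BR at 63.20° from the x-axis; with |BR| = 10.2, R = (21.98, -23.30). The perpendicularity gives RG at right angles to BR, so RG runs at 153.2°; with |RG| = 26.2, G = (-1.407, -11.48). ∠RGW = 73.6° gives GW at -100.4° from the x-axis; with |GW| = 19.8, W = (-4.981, -30.96). So W.x = -4.981.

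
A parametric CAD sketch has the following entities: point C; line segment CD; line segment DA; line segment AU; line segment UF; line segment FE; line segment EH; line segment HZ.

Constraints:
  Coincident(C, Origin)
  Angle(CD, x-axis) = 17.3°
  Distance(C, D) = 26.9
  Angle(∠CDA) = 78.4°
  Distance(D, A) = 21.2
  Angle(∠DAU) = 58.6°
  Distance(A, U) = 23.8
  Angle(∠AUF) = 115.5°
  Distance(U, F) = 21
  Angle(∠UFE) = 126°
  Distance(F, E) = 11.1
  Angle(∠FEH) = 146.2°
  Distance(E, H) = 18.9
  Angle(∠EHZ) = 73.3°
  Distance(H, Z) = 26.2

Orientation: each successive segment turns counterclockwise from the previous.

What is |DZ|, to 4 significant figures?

8.206

∠FEH = 146.2° gives EH at 32.60° from the x-axis; with |EH| = 18.9, H = (42.65, -1.408). ∠EHZ = 73.3° gives HZ at 139.3° from the x-axis; with |HZ| = 26.2, Z = (22.79, 15.68). Then |DZ| = |Z − D| = 8.206.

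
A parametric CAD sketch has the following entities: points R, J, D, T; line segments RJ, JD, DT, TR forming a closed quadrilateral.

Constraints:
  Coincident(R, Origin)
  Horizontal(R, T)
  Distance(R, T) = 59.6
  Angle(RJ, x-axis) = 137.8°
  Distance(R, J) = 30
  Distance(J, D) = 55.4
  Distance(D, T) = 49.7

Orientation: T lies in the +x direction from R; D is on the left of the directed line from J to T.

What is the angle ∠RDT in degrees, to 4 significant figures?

73.86°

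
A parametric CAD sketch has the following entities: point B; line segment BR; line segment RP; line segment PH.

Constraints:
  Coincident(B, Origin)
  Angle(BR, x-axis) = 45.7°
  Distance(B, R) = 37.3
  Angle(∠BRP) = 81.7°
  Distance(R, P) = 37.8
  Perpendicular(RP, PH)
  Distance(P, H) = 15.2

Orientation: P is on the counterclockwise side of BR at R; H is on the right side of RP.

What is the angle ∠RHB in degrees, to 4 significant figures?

36.21°

∠BRP = 81.7°, so RP runs at 45.7° + (180° − 81.7°) = 144.0° from the x-axis; with |RP| = 37.8, P = R + 37.8·(cos 144.0°, sin 144.0°) = (-4.530, 48.91). RP ⟂ PH; with |PH| = 15.2 on the right of RP, H = P + 15.2·(0.5878, 0.8090) = (4.404, 61.21). Then cos ∠RHB = HR·HB / (|HR||HB|), giving 36.21°.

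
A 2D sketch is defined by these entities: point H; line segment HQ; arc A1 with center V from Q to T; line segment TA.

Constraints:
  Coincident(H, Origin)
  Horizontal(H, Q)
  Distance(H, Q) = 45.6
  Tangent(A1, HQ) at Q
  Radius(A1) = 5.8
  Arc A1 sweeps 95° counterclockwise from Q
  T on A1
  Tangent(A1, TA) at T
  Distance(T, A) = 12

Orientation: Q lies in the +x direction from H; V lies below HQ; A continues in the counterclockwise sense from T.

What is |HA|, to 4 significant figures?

44.76

H is at the origin; HQ is horizontal with |HQ| = 45.6 and Q on the +x side, so Q = (45.60, 0.000). Tangency of A1 to HQ means the radius VQ is perpendicular to HQ, so V = Q + (0, -5.8) = (45.60, -5.800). On A1, Q sits at bearing 90° from V; a 95° counterclockwise sweep puts T at bearing 185°, so T = V + 5.8·(cos 185°, sin 185°) = (39.82, -6.306). A1 meets TA tangentially, so VT is at right angles to TA, so TA runs along (−sin 185°, cos 185°); with |TA| = 12.0, A = (40.87, -18.26). Then |HA| = |A − H| = 44.76.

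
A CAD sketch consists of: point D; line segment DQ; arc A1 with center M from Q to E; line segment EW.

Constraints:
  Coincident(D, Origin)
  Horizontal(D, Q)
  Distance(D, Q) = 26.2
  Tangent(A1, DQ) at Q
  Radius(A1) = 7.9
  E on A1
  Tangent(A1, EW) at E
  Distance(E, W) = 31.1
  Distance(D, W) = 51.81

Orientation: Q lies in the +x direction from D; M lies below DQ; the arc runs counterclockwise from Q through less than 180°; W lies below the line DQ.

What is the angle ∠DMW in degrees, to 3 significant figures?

121°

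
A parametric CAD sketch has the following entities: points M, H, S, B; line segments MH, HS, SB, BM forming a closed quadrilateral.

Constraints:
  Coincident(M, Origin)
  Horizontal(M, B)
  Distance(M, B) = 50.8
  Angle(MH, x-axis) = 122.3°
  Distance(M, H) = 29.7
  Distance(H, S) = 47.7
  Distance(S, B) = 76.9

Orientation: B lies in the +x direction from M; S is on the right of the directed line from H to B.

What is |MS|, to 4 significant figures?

31.78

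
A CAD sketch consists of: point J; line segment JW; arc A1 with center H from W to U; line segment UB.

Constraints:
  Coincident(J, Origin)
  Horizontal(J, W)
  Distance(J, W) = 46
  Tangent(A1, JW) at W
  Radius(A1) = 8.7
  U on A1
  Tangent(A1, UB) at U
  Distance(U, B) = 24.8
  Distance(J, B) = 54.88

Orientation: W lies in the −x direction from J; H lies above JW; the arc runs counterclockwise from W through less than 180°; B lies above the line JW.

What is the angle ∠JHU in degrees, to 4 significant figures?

22.35°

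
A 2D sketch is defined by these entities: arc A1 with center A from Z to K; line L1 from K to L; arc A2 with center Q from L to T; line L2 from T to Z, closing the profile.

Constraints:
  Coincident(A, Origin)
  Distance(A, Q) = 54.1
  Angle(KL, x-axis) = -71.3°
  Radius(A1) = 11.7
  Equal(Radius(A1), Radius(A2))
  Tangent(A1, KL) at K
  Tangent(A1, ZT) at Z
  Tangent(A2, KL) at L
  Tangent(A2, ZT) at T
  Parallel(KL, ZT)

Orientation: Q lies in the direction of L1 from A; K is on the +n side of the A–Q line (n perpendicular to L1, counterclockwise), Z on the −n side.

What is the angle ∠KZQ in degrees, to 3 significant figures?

77.8°

The slot axis is L1's direction at -71.3°, so u = (cos -71.3°, sin -71.3°) = (0.321, -0.947) and n = (−sin -71.3°, cos -71.3°) = (0.947, 0.321). A is at the origin and Q lies 54.1 along u from A, so Q = 54.1·u = (17.3, -51.2). Tangency of A1 to both parallel lines with radius 11.7 puts K and Z at A ± 11.7·n: K = (11.1, 3.75), Z = (-11.1, -3.75). Then cos ∠KZQ = ZK·ZQ / (|ZK||ZQ|), giving 77.8°.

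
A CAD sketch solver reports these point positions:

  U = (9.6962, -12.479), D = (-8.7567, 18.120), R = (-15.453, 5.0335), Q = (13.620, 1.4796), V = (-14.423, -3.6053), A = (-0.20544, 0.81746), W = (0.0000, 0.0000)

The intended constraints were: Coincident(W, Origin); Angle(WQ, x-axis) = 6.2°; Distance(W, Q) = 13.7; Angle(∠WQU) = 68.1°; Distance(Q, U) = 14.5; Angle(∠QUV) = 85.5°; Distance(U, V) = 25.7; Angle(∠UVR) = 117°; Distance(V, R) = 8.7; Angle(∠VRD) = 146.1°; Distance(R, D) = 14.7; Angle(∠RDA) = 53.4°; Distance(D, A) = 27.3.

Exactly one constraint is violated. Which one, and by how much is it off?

Distance(D, A) = 27.3 — off by 8.00.

W = (0.00, 0.00) ✓; WQ at 6.200° ✓; |WQ| = 13.70 ✓; ∠WQU = 68.10° ✓; |QU| = 14.50 ✓; ∠QUV = 85.50° ✓; |UV| = 25.70 ✓; ∠UVR = 117.0° ✓; |VR| = 8.700 ✓; ∠VRD = 146.1° ✓; |RD| = 14.70 ✓; ∠RDA = 53.40° ✓; |DA| = 19.30 ✗.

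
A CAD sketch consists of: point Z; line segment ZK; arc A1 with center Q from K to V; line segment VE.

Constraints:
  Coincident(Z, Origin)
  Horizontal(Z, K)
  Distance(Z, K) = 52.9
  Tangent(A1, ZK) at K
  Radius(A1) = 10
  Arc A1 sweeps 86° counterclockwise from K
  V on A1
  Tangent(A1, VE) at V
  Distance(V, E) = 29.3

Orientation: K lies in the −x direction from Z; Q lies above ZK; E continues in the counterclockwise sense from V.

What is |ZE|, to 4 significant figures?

56.18

On A1, K sits at bearing -90° from Q; an 86° counterclockwise sweep puts V at bearing -4°, so V = Q + 10.0·(cos -4°, sin -4°) = (-42.92, 9.302). The tangent condition forces QV to be normal to VE, so VE runs along (−sin -4°, cos -4°); with |VE| = 29.3, E = (-40.88, 38.53). Then |ZE| = |E − Z| = 56.18.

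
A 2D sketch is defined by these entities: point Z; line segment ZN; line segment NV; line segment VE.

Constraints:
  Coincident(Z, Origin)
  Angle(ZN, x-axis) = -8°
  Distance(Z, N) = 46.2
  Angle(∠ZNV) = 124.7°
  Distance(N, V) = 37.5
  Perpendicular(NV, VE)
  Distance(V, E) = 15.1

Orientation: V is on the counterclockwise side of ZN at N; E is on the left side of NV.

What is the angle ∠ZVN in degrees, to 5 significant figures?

30.767°

Z is at the origin; ZN runs at -8.0° with length 46.2, so N = 46.2·(cos -8.0°, sin -8.0°) = (45.750, -6.4298). ∠ZNV = 124.7°, so NV runs at -8.0° + (180° − 124.7°) = 47.300° from the x-axis; with |NV| = 37.5, V = N + 37.5·(cos 47.300°, sin 47.300°) = (71.181, 21.130). Then cos ∠ZVN = VZ·VN / (|VZ||VN|), giving 30.767°.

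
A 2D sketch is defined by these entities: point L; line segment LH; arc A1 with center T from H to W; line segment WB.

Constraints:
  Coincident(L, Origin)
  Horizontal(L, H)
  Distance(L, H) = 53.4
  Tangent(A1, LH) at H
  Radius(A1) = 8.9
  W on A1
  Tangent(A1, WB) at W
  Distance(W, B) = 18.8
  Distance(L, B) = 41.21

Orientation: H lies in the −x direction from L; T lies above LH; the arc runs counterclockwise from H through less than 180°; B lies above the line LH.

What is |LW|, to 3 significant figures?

46.0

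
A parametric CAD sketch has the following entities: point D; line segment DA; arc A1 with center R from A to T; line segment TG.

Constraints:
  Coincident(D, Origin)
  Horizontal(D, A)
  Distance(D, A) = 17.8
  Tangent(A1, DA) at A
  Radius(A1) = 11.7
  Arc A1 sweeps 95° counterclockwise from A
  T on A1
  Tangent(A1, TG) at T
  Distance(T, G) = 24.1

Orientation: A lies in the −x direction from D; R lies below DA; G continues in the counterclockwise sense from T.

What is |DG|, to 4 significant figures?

45.80

On A1, A sits at bearing 90° from R; a 95° counterclockwise sweep puts T at bearing 185°, so T = R + 11.7·(cos 185°, sin 185°) = (-29.46, -12.72). A1 meets TG tangentially, so RT is at right angles to TG, so TG runs along (−sin 185°, cos 185°); with |TG| = 24.1, G = (-27.36, -36.73). Then |DG| = |G − D| = 45.80.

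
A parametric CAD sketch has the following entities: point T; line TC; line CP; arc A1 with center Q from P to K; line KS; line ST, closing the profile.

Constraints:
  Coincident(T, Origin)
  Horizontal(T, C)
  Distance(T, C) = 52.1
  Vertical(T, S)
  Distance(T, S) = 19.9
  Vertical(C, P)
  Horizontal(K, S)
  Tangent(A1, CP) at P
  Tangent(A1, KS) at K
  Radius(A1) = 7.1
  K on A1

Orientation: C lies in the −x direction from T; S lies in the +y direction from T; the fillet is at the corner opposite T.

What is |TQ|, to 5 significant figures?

46.785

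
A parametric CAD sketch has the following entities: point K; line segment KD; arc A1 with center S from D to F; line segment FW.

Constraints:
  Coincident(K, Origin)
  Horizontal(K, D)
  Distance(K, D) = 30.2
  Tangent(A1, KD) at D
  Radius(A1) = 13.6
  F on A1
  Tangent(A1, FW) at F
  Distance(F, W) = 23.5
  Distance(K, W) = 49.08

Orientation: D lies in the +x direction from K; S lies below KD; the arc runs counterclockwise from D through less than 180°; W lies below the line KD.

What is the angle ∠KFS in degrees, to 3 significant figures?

108°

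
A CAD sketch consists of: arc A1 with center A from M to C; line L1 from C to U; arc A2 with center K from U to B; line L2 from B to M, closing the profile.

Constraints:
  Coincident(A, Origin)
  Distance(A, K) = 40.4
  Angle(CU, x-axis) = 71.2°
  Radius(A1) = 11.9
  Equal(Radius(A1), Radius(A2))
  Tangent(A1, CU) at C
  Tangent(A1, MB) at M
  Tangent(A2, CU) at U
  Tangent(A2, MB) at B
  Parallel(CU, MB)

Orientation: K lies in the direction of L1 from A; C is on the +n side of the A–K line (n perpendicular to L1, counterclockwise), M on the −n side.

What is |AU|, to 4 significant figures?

42.12

The slot axis is L1's direction at 71.2°, so u = (cos 71.2°, sin 71.2°) = (0.3223, 0.9466) and n = (−sin 71.2°, cos 71.2°) = (-0.9466, 0.3223). A is at the origin and K lies 40.4 along u from A, so K = 40.4·u = (13.02, 38.24). Tangency of A1 to both parallel lines with radius 11.9 puts C and M at A ± 11.9·n: C = (-11.27, 3.835), M = (11.27, -3.835). Equal radii place U and B the same way about K: U = K + 11.9·n = (1.754, 42.08), B = K − 11.9·n = (24.28, 34.41). Then |AU| = |U − A| = 42.12.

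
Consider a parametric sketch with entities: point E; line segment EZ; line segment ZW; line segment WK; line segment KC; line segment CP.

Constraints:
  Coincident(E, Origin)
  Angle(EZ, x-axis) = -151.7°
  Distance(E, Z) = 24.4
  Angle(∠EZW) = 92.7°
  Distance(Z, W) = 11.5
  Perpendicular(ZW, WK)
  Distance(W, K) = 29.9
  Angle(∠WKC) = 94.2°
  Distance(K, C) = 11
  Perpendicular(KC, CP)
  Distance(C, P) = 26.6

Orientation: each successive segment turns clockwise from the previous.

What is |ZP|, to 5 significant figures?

4.4114

E is at the origin; EZ runs at -151.7° with length 24.4, so Z = (-21.484, -11.568). ∠EZW = 92.7° gives ZW at 121.00° from the x-axis; with |ZW| = 11.5, W = (-27.407, -1.7103). ZW ⟂ WK, so WK runs at 31.000°; with |WK| = 29.9, K = (-1.7773, 13.689). ∠WKC = 94.2° gives KC at -54.800° from the x-axis; with |KC| = 11.0, C = (4.5635, 4.7007). KC ⟂ CP, so CP runs at -144.80°; with |CP| = 26.6, P = (-17.173, -10.632). Then |ZP| = |P − Z| = 4.4114.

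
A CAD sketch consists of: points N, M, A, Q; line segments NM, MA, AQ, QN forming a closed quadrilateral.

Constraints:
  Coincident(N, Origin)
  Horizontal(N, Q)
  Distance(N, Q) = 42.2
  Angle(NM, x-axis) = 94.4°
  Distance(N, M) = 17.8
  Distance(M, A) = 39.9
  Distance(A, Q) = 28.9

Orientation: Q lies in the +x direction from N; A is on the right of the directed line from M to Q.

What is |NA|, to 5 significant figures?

25.083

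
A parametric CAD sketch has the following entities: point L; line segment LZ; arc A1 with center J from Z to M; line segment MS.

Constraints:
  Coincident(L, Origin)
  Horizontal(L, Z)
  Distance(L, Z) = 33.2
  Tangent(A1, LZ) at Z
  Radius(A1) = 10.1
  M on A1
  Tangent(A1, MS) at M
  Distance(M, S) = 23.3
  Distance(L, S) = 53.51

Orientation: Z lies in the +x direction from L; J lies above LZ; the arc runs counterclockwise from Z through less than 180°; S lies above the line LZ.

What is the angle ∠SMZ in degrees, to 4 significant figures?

132.4°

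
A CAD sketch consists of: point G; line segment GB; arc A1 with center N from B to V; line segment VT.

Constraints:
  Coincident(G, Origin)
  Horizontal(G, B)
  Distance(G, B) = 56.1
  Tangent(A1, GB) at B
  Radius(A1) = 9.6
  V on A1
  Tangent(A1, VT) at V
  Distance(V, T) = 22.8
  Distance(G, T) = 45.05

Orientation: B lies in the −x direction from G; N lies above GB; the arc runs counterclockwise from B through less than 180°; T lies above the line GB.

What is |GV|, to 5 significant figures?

47.846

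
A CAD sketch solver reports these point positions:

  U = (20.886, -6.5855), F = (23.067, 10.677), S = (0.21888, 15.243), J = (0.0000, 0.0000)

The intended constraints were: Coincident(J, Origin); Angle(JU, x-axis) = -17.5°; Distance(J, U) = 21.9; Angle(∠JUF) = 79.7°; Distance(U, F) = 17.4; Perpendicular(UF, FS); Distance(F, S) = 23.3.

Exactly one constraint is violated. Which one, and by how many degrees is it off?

Perpendicular(UF, FS) — off by 4.10°.

J = (0.00, 0.00) ✓; JU at -17.50° ✓; |JU| = 21.90 ✓; ∠JUF = 79.70° ✓; |UF| = 17.40 ✓; ∠(UF, FS) = 85.90° ✗; |FS| = 23.30 ✓.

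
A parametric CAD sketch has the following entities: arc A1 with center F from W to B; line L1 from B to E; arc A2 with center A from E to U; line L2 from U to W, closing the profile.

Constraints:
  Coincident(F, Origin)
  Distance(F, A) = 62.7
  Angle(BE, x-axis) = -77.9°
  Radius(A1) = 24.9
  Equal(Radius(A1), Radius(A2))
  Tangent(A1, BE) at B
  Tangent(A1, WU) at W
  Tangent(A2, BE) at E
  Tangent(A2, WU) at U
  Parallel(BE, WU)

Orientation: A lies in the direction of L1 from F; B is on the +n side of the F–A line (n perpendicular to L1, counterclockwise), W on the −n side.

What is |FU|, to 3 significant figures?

67.5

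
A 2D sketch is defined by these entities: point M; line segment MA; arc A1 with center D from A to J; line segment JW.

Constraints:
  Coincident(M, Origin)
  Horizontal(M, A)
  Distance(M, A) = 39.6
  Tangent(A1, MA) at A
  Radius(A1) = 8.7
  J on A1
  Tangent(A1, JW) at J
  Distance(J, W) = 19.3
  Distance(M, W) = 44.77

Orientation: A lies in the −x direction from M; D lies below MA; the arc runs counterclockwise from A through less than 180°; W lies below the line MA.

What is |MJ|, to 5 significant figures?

48.446

M is at the origin; MA is horizontal with |MA| = 39.6 and A on the −x side, so A = (-39.600, 0.0000). A1 meets MA tangentially, so DA is at right angles to MA, so D = A + (0, -8.7) = (-39.600, -8.7000). Since DJ ⟂ JW (tangency), |DW| = √(8.7² + 19.3²) = 21.170 regardless of where J sits on A1. So W lies on both circle(M, 44.77) and circle(D, 21.170); the below-MA intersection is W = (-34.007, -29.118). J is the foot of the tangent from W: J = (-46.305, -14.244).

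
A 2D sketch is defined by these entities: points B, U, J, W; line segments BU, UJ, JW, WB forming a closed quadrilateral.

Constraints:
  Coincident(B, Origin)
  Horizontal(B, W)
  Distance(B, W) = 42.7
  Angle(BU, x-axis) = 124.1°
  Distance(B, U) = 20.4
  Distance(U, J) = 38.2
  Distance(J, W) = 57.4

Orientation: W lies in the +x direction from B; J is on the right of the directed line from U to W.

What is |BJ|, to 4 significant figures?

23.79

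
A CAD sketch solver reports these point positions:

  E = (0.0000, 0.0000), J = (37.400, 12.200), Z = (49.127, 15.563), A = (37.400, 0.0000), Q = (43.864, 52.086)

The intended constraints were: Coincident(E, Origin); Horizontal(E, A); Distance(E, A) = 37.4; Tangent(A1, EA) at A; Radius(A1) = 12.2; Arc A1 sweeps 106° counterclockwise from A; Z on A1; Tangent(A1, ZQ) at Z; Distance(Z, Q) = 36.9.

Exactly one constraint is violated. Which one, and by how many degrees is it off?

Tangent(A1, ZQ) at Z — off by 7.80°.

E = (0.00, 0.00) ✓; E.y = 0.00, A.y = 0.00 ✓; |EA| = 37.40 ✓; ∠(JA, AE) = 90.00° ✓; |JA| = 12.20 ✓; bearing(J→Z) − bearing(J→A) = 106.0° ✓; |JZ| = 12.20 ✓; ∠(JZ, ZQ) = 97.80° ✗; |ZQ| = 36.90 ✓.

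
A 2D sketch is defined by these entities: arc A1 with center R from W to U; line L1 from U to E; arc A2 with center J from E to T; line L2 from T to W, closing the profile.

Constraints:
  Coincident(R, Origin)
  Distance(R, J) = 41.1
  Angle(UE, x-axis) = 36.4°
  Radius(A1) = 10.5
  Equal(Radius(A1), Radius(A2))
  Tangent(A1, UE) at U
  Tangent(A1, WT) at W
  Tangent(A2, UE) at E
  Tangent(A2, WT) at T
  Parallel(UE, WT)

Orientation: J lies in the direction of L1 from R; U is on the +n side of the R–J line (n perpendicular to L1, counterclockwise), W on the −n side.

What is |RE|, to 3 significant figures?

42.4

The slot axis is L1's direction at 36.4°, so u = (cos 36.4°, sin 36.4°) = (0.805, 0.593) and n = (−sin 36.4°, cos 36.4°) = (-0.593, 0.805). R is at the origin and J lies 41.1 along u from R, so J = 41.1·u = (33.1, 24.4). Tangency of A1 to both parallel lines with radius 10.5 puts U and W at R ± 10.5·n: U = (-6.23, 8.45), W = (6.23, -8.45). Equal radii place E and T the same way about J: E = J + 10.5·n = (26.9, 32.8), T = J − 10.5·n = (39.3, 15.9). Then |RE| = |E − R| = 42.4.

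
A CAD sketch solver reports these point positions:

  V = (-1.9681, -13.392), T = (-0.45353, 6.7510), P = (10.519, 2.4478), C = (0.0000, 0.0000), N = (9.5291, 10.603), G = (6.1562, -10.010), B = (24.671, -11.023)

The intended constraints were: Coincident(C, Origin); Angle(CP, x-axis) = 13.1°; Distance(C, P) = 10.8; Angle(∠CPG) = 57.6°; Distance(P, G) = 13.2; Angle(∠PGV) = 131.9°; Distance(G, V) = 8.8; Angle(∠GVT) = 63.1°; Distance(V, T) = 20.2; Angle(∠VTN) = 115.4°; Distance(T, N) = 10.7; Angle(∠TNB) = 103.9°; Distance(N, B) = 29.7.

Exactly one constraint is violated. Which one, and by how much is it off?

Distance(N, B) = 29.7 — off by 3.30.

C = (0.00, 0.00) ✓; CP at 13.10° ✓; |CP| = 10.80 ✓; ∠CPG = 57.60° ✓; |PG| = 13.20 ✓; ∠PGV = 131.9° ✓; |GV| = 8.800 ✓; ∠GVT = 63.10° ✓; |VT| = 20.20 ✓; ∠VTN = 115.4° ✓; |TN| = 10.70 ✓; ∠TNB = 103.9° ✓; |NB| = 26.40 ✗.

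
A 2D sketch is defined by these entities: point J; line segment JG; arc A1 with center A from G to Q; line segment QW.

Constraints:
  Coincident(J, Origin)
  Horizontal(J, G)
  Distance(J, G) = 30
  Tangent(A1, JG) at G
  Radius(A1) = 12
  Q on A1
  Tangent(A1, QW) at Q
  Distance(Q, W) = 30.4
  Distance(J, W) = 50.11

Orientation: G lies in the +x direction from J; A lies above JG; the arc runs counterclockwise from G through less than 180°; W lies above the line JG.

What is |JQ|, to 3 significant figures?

44.2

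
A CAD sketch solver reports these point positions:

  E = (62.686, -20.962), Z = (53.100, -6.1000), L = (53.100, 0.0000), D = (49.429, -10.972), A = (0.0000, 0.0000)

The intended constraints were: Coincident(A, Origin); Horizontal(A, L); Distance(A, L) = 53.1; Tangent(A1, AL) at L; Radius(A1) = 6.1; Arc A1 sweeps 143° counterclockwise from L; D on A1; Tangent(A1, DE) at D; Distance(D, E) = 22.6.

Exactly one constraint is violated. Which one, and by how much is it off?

Distance(D, E) = 22.6 — off by 6.00.

A = (0.00, 0.00) ✓; A.y = 0.00, L.y = 0.00 ✓; |AL| = 53.10 ✓; ∠(ZL, LA) = 90.00° ✓; |ZL| = 6.100 ✓; bearing(Z→D) − bearing(Z→L) = 143.0° ✓; |ZD| = 6.100 ✓; ∠(ZD, DE) = 90.00° ✓; |DE| = 16.60 ✗.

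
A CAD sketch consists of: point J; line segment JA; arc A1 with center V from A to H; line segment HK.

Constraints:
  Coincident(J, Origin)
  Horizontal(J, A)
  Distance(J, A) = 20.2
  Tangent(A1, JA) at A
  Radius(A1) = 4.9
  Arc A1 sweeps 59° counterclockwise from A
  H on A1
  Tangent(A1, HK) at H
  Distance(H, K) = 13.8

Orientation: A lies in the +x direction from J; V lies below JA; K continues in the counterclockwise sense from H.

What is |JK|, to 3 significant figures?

16.8

J is at the origin; JA is horizontal with |JA| = 20.2 and A on the +x side, so A = (20.2, 0.00). Tangency of A1 to JA means the radius VA is perpendicular to JA, so V = A + (0, -4.9) = (20.2, -4.90). On A1, A sits at bearing 90° from V; a 59° counterclockwise sweep puts H at bearing 149°, so H = V + 4.9·(cos 149°, sin 149°) = (16.0, -2.38). Tangency of A1 to HK means the radius VH is perpendicular to HK, so HK runs along (−sin 149°, cos 149°); with |HK| = 13.8, K = (8.89, -14.2). Then |JK| = |K − J| = 16.8.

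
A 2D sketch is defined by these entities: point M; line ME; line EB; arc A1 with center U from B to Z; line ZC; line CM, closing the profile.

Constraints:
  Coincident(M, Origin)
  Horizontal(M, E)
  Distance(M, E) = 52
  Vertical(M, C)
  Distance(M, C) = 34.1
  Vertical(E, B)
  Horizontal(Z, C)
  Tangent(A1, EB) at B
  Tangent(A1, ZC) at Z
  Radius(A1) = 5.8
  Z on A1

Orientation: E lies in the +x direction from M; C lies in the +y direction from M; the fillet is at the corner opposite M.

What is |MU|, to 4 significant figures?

54.18

M is at the origin; M and E share the same y with |ME| = 52.0 and E on the +x side, so E = (52.00, 0.000). M and C share the same x with |MC| = 34.1 and C on the +y side, so C = (0.000, 34.10). The virtual corner opposite M is at (52.00, 34.10). Tangency of A1 to EB means the radius UB is perpendicular to EB and since A1 is tangent to ZC there, UZ ⟂ ZC, with radius 5.8, so the center U sits 5.8 in from both sides at U = (46.20, 28.30). Then |MU| = |U − M| = 54.18.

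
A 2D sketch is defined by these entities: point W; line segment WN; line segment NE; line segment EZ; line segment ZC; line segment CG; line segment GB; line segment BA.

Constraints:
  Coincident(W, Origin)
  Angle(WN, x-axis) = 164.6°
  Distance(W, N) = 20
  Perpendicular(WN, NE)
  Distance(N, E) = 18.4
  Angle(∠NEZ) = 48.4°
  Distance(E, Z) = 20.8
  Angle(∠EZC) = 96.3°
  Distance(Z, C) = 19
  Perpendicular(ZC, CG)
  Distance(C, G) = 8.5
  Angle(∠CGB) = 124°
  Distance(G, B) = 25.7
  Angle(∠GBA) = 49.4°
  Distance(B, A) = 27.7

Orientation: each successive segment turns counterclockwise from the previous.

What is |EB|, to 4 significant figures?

2.197

W is at the origin; WN runs at 164.6° with length 20.0, so N = (-19.28, 5.311). WN is perpendicular to NE, so NE runs at -105.4°; with |NE| = 18.4, E = (-24.17, -12.43). ∠NEZ = 48.4° gives EZ at 26.20° from the x-axis; with |EZ| = 20.8, Z = (-5.505, -3.245). ∠EZC = 96.3° gives ZC at 109.9° from the x-axis; with |ZC| = 19.0, C = (-11.97, 14.62). ZC ⟂ CG, so CG runs at -160.1°; with |CG| = 8.5, G = (-19.96, 11.73). ∠CGB = 124.0° gives GB at -104.1° from the x-axis; with |GB| = 25.7, B = (-26.23, -13.20). Then |EB| = |B − E| = 2.197.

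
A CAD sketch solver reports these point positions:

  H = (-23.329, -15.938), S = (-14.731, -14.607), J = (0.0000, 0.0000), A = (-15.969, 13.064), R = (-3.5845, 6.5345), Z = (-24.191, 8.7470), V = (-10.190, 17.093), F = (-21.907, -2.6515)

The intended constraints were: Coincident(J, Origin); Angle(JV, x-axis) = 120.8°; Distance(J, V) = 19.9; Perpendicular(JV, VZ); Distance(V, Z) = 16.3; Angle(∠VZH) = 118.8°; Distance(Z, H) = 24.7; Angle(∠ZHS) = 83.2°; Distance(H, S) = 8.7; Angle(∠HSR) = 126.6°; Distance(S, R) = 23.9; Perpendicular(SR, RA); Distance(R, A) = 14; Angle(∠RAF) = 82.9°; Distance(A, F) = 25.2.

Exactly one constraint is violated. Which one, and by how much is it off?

Distance(A, F) = 25.2 — off by 8.40.

J = (0.00, 0.00) ✓; JV at 120.8° ✓; |JV| = 19.90 ✓; ∠(JV, VZ) = 90.00° ✓; |VZ| = 16.30 ✓; ∠VZH = 118.8° ✓; |ZH| = 24.70 ✓; ∠ZHS = 83.20° ✓; |HS| = 8.700 ✓; ∠HSR = 126.6° ✓; |SR| = 23.90 ✓; ∠(SR, RA) = 90.00° ✓; |RA| = 14.00 ✓; ∠RAF = 82.90° ✓; |AF| = 16.80 ✗.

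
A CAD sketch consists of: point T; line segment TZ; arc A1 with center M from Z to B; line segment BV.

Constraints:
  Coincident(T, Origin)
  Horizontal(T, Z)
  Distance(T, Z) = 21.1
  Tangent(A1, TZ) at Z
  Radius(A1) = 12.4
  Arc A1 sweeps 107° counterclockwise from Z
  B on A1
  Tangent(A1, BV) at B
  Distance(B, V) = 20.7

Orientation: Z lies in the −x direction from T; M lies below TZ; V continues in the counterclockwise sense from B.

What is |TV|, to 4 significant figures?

44.80

T is at the origin; TZ is horizontal with |TZ| = 21.1 and Z on the −x side, so Z = (-21.10, 0.000). A1 meets TZ tangentially, so MZ is at right angles to TZ, so M = Z + (0, -12.4) = (-21.10, -12.40). On A1, Z sits at bearing 90° from M; a 107° counterclockwise sweep puts B at bearing 197°, so B = M + 12.4·(cos 197°, sin 197°) = (-32.96, -16.03). Tangency of A1 to BV means the radius MB is perpendicular to BV, so BV runs along (−sin 197°, cos 197°); with |BV| = 20.7, V = (-26.91, -35.82). Then |TV| = |V − T| = 44.80.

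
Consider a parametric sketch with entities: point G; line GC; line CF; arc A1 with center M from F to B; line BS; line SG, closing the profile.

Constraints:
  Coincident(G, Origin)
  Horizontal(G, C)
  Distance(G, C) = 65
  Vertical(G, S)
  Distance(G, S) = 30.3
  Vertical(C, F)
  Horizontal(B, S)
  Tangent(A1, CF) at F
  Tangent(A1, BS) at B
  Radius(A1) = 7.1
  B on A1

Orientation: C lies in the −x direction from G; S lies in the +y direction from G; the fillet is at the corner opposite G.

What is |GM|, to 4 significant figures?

62.38

G is at the origin; GC is horizontal with |GC| = 65.0 and C on the −x side, so C = (-65.00, 0.000). GS is vertical with |GS| = 30.3 and S on the +y side, so S = (0.000, 30.30). The virtual corner opposite G is at (-65.00, 30.30). Tangency of A1 to CF means the radius MF is perpendicular to CF and the tangent condition forces MB to be normal to BS, with radius 7.1, so the center M sits 7.1 in from both sides at M = (-57.90, 23.20). Then |GM| = |M − G| = 62.38.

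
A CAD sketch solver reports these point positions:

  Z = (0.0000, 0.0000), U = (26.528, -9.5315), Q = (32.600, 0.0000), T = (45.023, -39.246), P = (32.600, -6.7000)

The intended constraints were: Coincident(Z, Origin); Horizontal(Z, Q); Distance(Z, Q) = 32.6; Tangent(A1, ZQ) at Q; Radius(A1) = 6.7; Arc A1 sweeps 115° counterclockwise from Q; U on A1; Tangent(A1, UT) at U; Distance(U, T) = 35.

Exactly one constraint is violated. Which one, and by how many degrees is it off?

Tangent(A1, UT) at U — off by 6.90°.

Z = (0.00, 0.00) ✓; Z.y = 0.00, Q.y = 0.00 ✓; |ZQ| = 32.60 ✓; ∠(PQ, QZ) = 90.00° ✓; |PQ| = 6.700 ✓; bearing(P→U) − bearing(P→Q) = 115.0° ✓; |PU| = 6.700 ✓; ∠(PU, UT) = 83.10° ✗; |UT| = 35.00 ✓.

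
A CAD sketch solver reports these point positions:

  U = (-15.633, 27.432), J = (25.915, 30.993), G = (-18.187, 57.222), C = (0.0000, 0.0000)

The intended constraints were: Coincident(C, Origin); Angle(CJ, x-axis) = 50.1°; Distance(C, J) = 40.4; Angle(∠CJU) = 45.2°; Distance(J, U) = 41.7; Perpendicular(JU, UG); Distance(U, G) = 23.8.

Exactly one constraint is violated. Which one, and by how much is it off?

Distance(U, G) = 23.8 — off by 6.10.

C = (0.00, 0.00) ✓; CJ at 50.10° ✓; |CJ| = 40.40 ✓; ∠CJU = 45.20° ✓; |JU| = 41.70 ✓; ∠(JU, UG) = 90.00° ✓; |UG| = 29.90 ✗.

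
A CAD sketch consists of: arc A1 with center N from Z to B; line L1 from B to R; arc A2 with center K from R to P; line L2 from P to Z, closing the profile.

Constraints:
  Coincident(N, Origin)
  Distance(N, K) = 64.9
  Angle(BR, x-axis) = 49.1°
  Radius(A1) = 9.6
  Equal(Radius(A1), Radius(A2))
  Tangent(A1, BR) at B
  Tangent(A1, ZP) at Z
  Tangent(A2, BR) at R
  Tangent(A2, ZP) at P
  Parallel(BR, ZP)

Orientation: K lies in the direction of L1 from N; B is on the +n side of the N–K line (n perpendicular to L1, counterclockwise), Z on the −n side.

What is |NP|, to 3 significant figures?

65.6

The slot axis is L1's direction at 49.1°, so u = (cos 49.1°, sin 49.1°) = (0.655, 0.756) and n = (−sin 49.1°, cos 49.1°) = (-0.756, 0.655). N is at the origin and K lies 64.9 along u from N, so K = 64.9·u = (42.5, 49.1). Tangency of A1 to both parallel lines with radius 9.6 puts B and Z at N ± 9.6·n: B = (-7.26, 6.29), Z = (7.26, -6.29). Equal radii place R and P the same way about K: R = K + 9.6·n = (35.2, 55.3), P = K − 9.6·n = (49.7, 42.8). Then |NP| = |P − N| = 65.6.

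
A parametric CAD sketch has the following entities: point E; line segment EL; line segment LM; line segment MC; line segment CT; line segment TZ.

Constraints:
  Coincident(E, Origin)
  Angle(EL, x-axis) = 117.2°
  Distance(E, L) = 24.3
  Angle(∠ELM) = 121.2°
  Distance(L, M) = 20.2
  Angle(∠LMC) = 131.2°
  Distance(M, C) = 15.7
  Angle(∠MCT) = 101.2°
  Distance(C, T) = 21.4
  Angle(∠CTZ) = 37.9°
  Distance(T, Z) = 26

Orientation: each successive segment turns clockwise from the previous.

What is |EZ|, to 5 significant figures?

34.940

∠MCT = 101.2° gives CT at -69.200° from the x-axis; with |CT| = 21.4, T = (22.556, 21.431). ∠CTZ = 37.9° gives TZ at 148.70° from the x-axis; with |TZ| = 26.0, Z = (0.34053, 34.938). Then |EZ| = |Z − E| = 34.940.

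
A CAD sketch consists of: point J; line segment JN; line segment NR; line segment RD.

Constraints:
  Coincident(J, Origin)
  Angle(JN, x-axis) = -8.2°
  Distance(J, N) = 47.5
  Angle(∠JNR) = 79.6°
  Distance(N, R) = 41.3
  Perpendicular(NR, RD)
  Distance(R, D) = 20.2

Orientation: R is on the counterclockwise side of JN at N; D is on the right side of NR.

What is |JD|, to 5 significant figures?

74.493

∠JNR = 79.6°, so NR runs at -8.2° + (180° − 79.6°) = 92.200° from the x-axis; with |NR| = 41.3, R = N + 41.3·(cos 92.200°, sin 92.200°) = (45.429, 34.495). The perpendicularity gives RD at right angles to NR; with |RD| = 20.2 on the right of NR, D = R + 20.2·(0.99926, 0.038388) = (65.614, 35.270). Then |JD| = |D − J| = 74.493.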